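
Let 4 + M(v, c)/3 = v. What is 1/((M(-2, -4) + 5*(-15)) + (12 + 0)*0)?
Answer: -1/93 ≈ -0.010753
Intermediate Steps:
M(v, c) = -12 + 3*v
1/((M(-2, -4) + 5*(-15)) + (12 + 0)*0) = 1/(((-12 + 3*(-2)) + 5*(-15)) + (12 + 0)*0) = 1/(((-12 - 6) - 75) + 12*0) = 1/((-18 - 75) + 0) = 1/(-93 + 0) = 1/(-93) = -1/93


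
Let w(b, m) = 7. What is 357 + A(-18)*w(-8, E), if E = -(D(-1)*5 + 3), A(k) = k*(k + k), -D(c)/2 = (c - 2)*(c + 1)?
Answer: 4893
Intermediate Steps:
D(c) = -2*(1 + c)*(-2 + c) (D(c) = -2*(c - 2)*(c + 1) = -2*(-2 + c)*(1 + c) = -2*(1 + c)*(-2 + c))
A(k) = 2*k**2 (A(k) = k*(2*k) = 2*k**2)
E = -3 (E = -((4 - 2*(-1)**2 + 2*(-1))*5 + 3) = -((4 - 2*1 - 2)*5 + 3) = -((4 - 2 - 2)*5 + 3) = -(0*5 + 3) = -(0 + 3) = -1*3 = -3)
357 + A(-18)*w(-8, E) = 357 + (2*(-18)**2)*7 = 357 + (2*324)*7 = 357 + 648*7 = 357 + 4536 = 4893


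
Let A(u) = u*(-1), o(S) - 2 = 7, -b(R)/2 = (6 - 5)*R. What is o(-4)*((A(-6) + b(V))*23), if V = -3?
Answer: 2484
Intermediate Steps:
b(R) = -2*R (b(R) = -2*(6 - 5)*R = -2*R)
o(S) = 9 (o(S) = 2 + 7 = 9)
A(u) = -u
o(-4)*((A(-6) + b(V))*23) = 9*((-1*(-6) - 2*(-3))*23) = 9*((6 + 6)*23) = 9*(12*23) = 9*276 = 2484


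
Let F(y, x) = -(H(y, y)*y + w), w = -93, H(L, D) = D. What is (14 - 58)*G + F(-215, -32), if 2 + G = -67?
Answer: -43096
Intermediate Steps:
G = -69 (G = -2 - 67 = -69)
F(y, x) = 93 - y² (F(y, x) = -(y*y - 93) = -(y² - 93) = -(-93 + y²) = 93 - y²)
(14 - 58)*G + F(-215, -32) = (14 - 58)*(-69) + (93 - 1*(-215)²) = -44*(-69) + (93 - 1*46225) = 3036 + (93 - 46225) = 3036 - 46132 = -43096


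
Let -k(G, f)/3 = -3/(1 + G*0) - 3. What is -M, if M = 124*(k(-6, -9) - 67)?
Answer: 6076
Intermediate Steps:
k(G, f) = 18 (k(G, f) = -3*(-3/(1 + G*0) - 3) = -3*(-3/(1 + 0) - 3) = -3*(-3/1 - 3) = -3*(-3*1 - 3) = -3*(-3 - 3) = -3*(-6) = 18)
M = -6076 (M = 124*(18 - 67) = 124*(-49) = -6076)
-M = -1*(-6076) = 6076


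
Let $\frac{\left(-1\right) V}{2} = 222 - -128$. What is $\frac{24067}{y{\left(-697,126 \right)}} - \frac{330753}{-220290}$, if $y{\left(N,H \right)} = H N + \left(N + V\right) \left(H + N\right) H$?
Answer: $\frac{31637869273}{21068271252} \approx 1.5017$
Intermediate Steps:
$V = -700$ ($V = - 2 \left(222 - -128\right) = - 2 \left(222 + 128\right) = \left(-2\right) 350 = -700$)
$y{\left(N,H \right)} = H N + H \left(-700 + N\right) \left(H + N\right)$ ($y{\left(N,H \right)} = H N + \left(N - 700\right) \left(H + N\right) H = H N + \left(-700 + N\right) \left(H + N\right) H = H N + H \left(-700 + N\right) \left(H + N\right)$)
$\frac{24067}{y{\left(-697,126 \right)}} - \frac{330753}{-220290} = \frac{24067}{126 \left(\left(-697\right)^{2} - 88200 - -487203 + 126 \left(-697\right)\right)} - \frac{330753}{-220290} = \frac{24067}{126 \left(485809 - 88200 + 487203 - 87822\right)} - - \frac{110251}{73430} = \frac{24067}{126 \cdot 796990} + \frac{110251}{73430} = \frac{24067}{100420740} + \frac{110251}{73430} = \frac{31637869273}{21068271252}$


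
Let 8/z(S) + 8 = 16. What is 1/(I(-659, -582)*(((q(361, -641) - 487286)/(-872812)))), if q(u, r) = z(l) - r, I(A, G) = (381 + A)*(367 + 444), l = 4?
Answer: -218203/27429445738 ≈ -7.9551e-6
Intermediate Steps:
z(S) = 1 (z(S) = 8/(-8 + 16) = 8/8 = 8*(⅛) = 1)
I(A, G) = 308991 + 811*A (I(A, G) = (381 + A)*811 = 308991 + 811*A)
q(u, r) = 1 - r
1/(I(-659, -582)*(((q(361, -641) - 487286)/(-872812)))) = 1/((308991 + 811*(-659))*((((1 - 1*(-641)) - 487286)/(-872812)))) = 1/((308991 - 534449)*((((1 + 641) - 487286)*(-1/872812)))) = 1/((-225458)*(((642 - 487286)*(-1/872812)))) = -1/(225458*((-486644*(-1/872812)))) = -1/(225458*121661/218203) = -1/225458*218203/121661 = -218203/27429445738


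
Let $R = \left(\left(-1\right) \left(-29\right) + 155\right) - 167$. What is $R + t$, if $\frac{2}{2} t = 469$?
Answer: $486$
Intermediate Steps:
$t = 469$
$R = 17$ ($R = \left(29 + 155\right) - 167 = 184 - 167 = 17$)
$R + t = 17 + 469 = 486$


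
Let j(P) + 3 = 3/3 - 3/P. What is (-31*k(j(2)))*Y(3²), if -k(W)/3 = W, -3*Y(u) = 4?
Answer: 434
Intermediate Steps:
Y(u) = -4/3 (Y(u) = -⅓*4 = -4/3)
j(P) = -2 - 3/P (j(P) = -3 + (3/3 - 3/P) = -3 + (3*(⅓) - 3/P) = -3 + (1 - 3/P) = -2 - 3/P)
k(W) = -3*W
(-31*k(j(2)))*Y(3²) = -(-93)*(-2 - 3/2)*(-4/3) = -(-93)*(-7)/2*(-4/3) = -31*21/2*(-4/3) = -651/2*(-4/3) = 434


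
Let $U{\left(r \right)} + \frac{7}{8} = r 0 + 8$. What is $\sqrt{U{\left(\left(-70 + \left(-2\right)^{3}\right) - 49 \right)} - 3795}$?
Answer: $\frac{3 i \sqrt{6734}}{4} \approx 61.546 i$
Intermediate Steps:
$U{\left(r \right)} = \frac{57}{8}$ ($U{\left(r \right)} = - \frac{7}{8} + \left(r 0 + 8\right) = - \frac{7}{8} + \left(0 + 8\right) = - \frac{7}{8} + 8 = \frac{57}{8}$)
$\sqrt{U{\left(\left(-70 + \left(-2\right)^{3}\right) - 49 \right)} - 3795} = \sqrt{\frac{57}{8} - 3795} = \sqrt{- \frac{30303}{8}} = \frac{3 i \sqrt{6734}}{4}$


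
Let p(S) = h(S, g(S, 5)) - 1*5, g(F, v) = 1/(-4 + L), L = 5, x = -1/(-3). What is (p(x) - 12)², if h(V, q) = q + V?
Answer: 2209/9 ≈ 245.44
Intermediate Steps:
x = ⅓ (x = -1*(-⅓) = ⅓ ≈ 0.33333)
g(F, v) = 1 (g(F, v) = 1/(-4 + 5) = 1/1 = 1)
h(V, q) = V + q
p(S) = -4 + S (p(S) = (S + 1) - 1*5 = (1 + S) - 5 = -4 + S)
(p(x) - 12)² = ((-4 + ⅓) - 12)² = (-11/3 - 12)² = (-47/3)² = 2209/9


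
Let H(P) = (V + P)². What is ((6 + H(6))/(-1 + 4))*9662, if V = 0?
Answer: 135268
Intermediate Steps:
H(P) = P² (H(P) = (0 + P)² = P²)
((6 + H(6))/(-1 + 4))*9662 = ((6 + 6²)/(-1 + 4))*9662 = ((6 + 36)/3)*9662 = (42*(⅓))*9662 = 14*9662 = 135268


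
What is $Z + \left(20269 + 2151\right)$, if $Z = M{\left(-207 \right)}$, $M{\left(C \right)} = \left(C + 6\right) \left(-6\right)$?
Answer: $23626$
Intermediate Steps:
$M{\left(C \right)} = -36 - 6 C$ ($M{\left(C \right)} = \left(6 + C\right) \left(-6\right) = -36 - 6 C$)
$Z = 1206$ ($Z = -36 - -1242 = -36 + 1242 = 1206$)
$Z + \left(20269 + 2151\right) = 1206 + \left(20269 + 2151\right) = 1206 + 22420 = 23626$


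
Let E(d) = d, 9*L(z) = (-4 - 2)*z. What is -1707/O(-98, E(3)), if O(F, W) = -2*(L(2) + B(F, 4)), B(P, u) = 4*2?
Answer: 5121/40 ≈ 128.02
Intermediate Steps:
L(z) = -2*z/3 (L(z) = ((-4 - 2)*z)/9 = (-6*z)/9 = -2*z/3)
B(P, u) = 8
O(F, W) = -40/3 (O(F, W) = -2*(-⅔*2 + 8) = -2*(-4/3 + 8) = -2*20/3 = -40/3)
-1707/O(-98, E(3)) = -1707/(-40/3) = -1707*(-3/40) = 5121/40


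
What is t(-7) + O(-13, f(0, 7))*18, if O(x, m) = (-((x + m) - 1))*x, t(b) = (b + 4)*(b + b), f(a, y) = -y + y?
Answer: -3234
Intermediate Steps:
f(a, y) = 0
t(b) = 2*b*(4 + b) (t(b) = (4 + b)*(2*b) = 2*b*(4 + b))
O(x, m) = x*(1 - m - x) (O(x, m) = (-((m + x) - 1))*x = (-(-1 + m + x))*x = (1 - m - x)*x = x*(1 - m - x))
t(-7) + O(-13, f(0, 7))*18 = 2*(-7)*(4 - 7) - 13*(1 - 1*0 - 1*(-13))*18 = 2*(-7)*(-3) - 13*(1 + 0 + 13)*18 = 42 - 13*14*18 = 42 - 182*18 = 42 - 3276 = -3234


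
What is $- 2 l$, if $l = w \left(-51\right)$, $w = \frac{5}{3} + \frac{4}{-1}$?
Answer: $-238$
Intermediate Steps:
$w = - \frac{7}{3}$ ($w = 5 \cdot \frac{1}{3} + 4 \left(-1\right) = \frac{5}{3} - 4 = - \frac{7}{3} \approx -2.3333$)
$l = 119$ ($l = \left(- \frac{7}{3}\right) \left(-51\right) = 119$)
$- 2 l = \left(-2\right) 119 = -238$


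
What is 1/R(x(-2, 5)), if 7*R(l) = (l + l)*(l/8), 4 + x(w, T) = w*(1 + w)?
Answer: 7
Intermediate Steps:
x(w, T) = -4 + w*(1 + w)
R(l) = l**2/28 (R(l) = ((l + l)*(l/8))/7 = ((2*l)*(l*(1/8)))/7 = ((2*l)*(l/8))/7 = (l**2/4)/7 = l**2/28)
1/R(x(-2, 5)) = 1/((-4 - 2 + (-2)**2)**2/28) = 1/((-4 - 2 + 4)**2/28) = 1/((1/28)*(-2)**2) = 1/((1/28)*4) = 1/(1/7) = 7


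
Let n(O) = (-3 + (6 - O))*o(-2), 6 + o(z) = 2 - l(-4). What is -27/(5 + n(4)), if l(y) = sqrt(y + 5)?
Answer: -27/10 ≈ -2.7000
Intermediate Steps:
l(y) = sqrt(5 + y)
o(z) = -5 (o(z) = -6 + (2 - sqrt(5 - 4)) = -6 + (2 - sqrt(1)) = -6 + (2 - 1*1) = -6 + (2 - 1) = -6 + 1 = -5)
n(O) = -15 + 5*O (n(O) = (-3 + (6 - O))*(-5) = (3 - O)*(-5) = -15 + 5*O)
-27/(5 + n(4)) = -27/(5 + (-15 + 5*4)) = -27/(5 + (-15 + 20)) = -27/(5 + 5) = -27/10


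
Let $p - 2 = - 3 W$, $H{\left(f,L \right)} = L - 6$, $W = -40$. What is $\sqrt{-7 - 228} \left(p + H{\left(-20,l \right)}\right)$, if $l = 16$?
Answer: $132 i \sqrt{235} \approx 2023.5 i$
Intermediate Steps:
$H{\left(f,L \right)} = -6 + L$
$p = 122$ ($p = 2 - -120 = 2 + 120 = 122$)
$\sqrt{-7 - 228} \left(p + H{\left(-20,l \right)}\right) = \sqrt{-7 - 228} \left(122 + \left(-6 + 16\right)\right) = \sqrt{-235} \left(122 + 10\right) = i \sqrt{235} \cdot 132 = 132 i \sqrt{235}$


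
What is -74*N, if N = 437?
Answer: -32338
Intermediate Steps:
-74*N = -74*437 = -32338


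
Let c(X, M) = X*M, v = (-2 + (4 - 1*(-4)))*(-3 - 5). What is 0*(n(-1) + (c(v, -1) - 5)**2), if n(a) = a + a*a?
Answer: 0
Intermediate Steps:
v = -48 (v = (-2 + (4 + 4))*(-8) = (-2 + 8)*(-8) = 6*(-8) = -48)
c(X, M) = M*X
n(a) = a + a**2
0*(n(-1) + (c(v, -1) - 5)**2) = 0*(-(1 - 1) + (-1*(-48) - 5)**2) = 0*(-1*0 + (48 - 5)**2) = 0*(0 + 43**2) = 0*(0 + 1849) = 0*1849 = 0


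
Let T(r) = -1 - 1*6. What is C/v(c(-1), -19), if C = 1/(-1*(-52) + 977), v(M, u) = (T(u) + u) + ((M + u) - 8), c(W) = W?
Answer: -1/55566 ≈ -1.7997e-5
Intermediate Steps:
T(r) = -7 (T(r) = -1 - 6 = -7)
v(M, u) = -15 + M + 2*u (v(M, u) = (-7 + u) + ((M + u) - 8) = (-7 + u) + (-8 + M + u) = -15 + M + 2*u)
C = 1/1029 (C = 1/(52 + 977) = 1/1029 ≈ 0.00097182)
C/v(c(-1), -19) = 1/(1029*(-15 - 1 + 2*(-19))) = 1/(1029*(-15 - 1 - 38)) = (1/1029)/(-54) = (1/1029)*(-1/54) = -1/55566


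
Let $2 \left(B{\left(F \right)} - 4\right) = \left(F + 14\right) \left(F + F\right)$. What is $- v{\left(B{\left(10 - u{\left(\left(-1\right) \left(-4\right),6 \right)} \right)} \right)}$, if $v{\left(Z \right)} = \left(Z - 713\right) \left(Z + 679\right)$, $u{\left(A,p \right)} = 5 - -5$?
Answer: $484247$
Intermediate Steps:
$u{\left(A,p \right)} = 10$ ($u{\left(A,p \right)} = 5 + 5 = 10$)
$B{\left(F \right)} = 4 + F \left(14 + F\right)$ ($B{\left(F \right)} = 4 + \frac{\left(F + 14\right) \left(F + F\right)}{2} = 4 + \frac{\left(14 + F\right) 2 F}{2} = 4 + \frac{2 F \left(14 + F\right)}{2} = 4 + F \left(14 + F\right)$)
$v{\left(Z \right)} = \left(-713 + Z\right) \left(679 + Z\right)$
$- v{\left(B{\left(10 - u{\left(\left(-1\right) \left(-4\right),6 \right)} \right)} \right)} = - (-484127 + \left(4 + \left(10 - 10\right)^{2} + 14 \left(10 - 10\right)\right)^{2} - 34 \left(4 + \left(10 - 10\right)^{2} + 14 \left(10 - 10\right)\right)) = - (-484127 + \left(4 + 0^{2} + 14 \cdot 0\right)^{2} - 34 \left(4 + 0^{2} + 14 \cdot 0\right)) = - (-484127 + \left(4 + 0 + 0\right)^{2} - 34 \left(4 + 0 + 0\right)) = - (-484127 + 4^{2} - 136) = - (-484127 + 16 - 136) = \left(-1\right) \left(-484247\right) = 484247$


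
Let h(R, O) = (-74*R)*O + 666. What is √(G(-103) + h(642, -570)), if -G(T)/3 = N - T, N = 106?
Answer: √27079599 ≈ 5203.8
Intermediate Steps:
G(T) = -318 + 3*T (G(T) = -3*(106 - T) = -318 + 3*T)
h(R, O) = 666 - 74*O*R (h(R, O) = -74*O*R + 666 = 666 - 74*O*R)
√(G(-103) + h(642, -570)) = √((-318 + 3*(-103)) + (666 - 74*(-570)*642)) = √((-318 - 309) + (666 + 27079560)) = √(-627 + 27080226) = √27079599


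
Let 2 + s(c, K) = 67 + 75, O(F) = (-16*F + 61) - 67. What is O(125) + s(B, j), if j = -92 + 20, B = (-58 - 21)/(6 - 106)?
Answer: -1866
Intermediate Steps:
O(F) = -6 - 16*F (O(F) = (61 - 16*F) - 67 = -6 - 16*F)
B = 79/100 (B = -79/(-100) = -79*(-1/100) = 79/100 ≈ 0.79000)
j = -72
s(c, K) = 140 (s(c, K) = -2 + (67 + 75) = -2 + 142 = 140)
O(125) + s(B, j) = (-6 - 16*125) + 140 = (-6 - 2000) + 140 = -2006 + 140 = -1866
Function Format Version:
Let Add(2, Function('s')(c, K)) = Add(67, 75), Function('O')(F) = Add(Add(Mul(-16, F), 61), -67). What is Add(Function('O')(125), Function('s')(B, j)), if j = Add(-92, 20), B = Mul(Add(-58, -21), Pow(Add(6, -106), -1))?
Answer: -1866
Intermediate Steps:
Function('O')(F) = Add(-6, Mul(-16, F)) (Function('O')(F) = Add(Add(61, Mul(-16, F)), -67) = Add(-6, Mul(-16, F)))
B = Rational(79, 100) (B = Mul(-79, Pow(-100, -1)) = Mul(-79, Rational(-1, 100)) = Rational(79, 100) ≈ 0.79000)
j = -72
Function('s')(c, K) = 140 (Function('s')(c, K) = Add(-2, Add(67, 75)) = Add(-2, 142) = 140)
Add(Function('O')(125), Function('s')(B, j)) = Add(Add(-6, Mul(-16, 125)), 140) = Add(Add(-6, -2000), 140) = Add(-2006, 140) = -1866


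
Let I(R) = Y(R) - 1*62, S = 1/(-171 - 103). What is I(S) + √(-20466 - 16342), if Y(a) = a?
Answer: -16989/274 + 2*I*√9202 ≈ -62.004 + 191.85*I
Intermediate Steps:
S = -1/274 (S = 1/(-274) = -1/274 ≈ -0.0036496)
I(R) = -62 + R (I(R) = R - 1*62 = R - 62 = -62 + R)
I(S) + √(-20466 - 16342) = (-62 - 1/274) + √(-20466 - 16342) = -16989/274 + √(-36808) = -16989/274 + 2*I*√9202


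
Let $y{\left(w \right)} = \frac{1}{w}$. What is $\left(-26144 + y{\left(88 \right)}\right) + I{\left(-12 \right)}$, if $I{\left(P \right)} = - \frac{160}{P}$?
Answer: $- \frac{6898493}{264} \approx -26131.0$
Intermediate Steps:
$\left(-26144 + y{\left(88 \right)}\right) + I{\left(-12 \right)} = \left(-26144 + \frac{1}{88}\right) - \frac{160}{-12} = \left(-26144 + \frac{1}{88}\right) - - \frac{40}{3} = - \frac{2300671}{88} + \frac{40}{3} = - \frac{6898493}{264}$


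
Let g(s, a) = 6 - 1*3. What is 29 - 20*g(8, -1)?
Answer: -31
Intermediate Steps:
g(s, a) = 3 (g(s, a) = 6 - 3 = 3)
29 - 20*g(8, -1) = 29 - 20*3 = 29 - 60 = -31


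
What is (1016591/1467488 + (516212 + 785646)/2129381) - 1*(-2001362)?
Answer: 6253942238556984811/3124841064928 ≈ 2.0014e+6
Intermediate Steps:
(1016591/1467488 + (516212 + 785646)/2129381) - 1*(-2001362) = (1016591*(1/1467488) + 1301858*(1/2129381)) + 2001362 = (1016591/1467488 + 1301858/2129381) + 2001362 = 4075170552875/3124841064928 + 2001362 = 6253942238556984811/3124841064928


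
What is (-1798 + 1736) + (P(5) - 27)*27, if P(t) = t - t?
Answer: -791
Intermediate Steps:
P(t) = 0
(-1798 + 1736) + (P(5) - 27)*27 = (-1798 + 1736) + (0 - 27)*27 = -62 - 27*27 = -62 - 729 = -791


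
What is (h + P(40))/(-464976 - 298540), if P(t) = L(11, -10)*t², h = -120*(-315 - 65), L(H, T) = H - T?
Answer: -19800/190879 ≈ -0.10373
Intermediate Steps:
h = 45600 (h = -120*(-380) = 45600)
P(t) = 21*t² (P(t) = (11 - 1*(-10))*t² = (11 + 10)*t² = 21*t²)
(h + P(40))/(-464976 - 298540) = (45600 + 21*40²)/(-464976 - 298540) = (45600 + 21*1600)/(-763516) = (45600 + 33600)*(-1/763516) = 79200*(-1/763516) = -19800/190879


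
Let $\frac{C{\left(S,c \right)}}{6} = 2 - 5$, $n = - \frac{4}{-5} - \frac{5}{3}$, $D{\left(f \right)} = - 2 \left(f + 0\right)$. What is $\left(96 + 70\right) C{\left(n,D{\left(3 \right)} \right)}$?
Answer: $-2988$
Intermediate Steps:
$D{\left(f \right)} = - 2 f$
$n = - \frac{13}{15}$ ($n = \left(-4\right) \left(- \frac{1}{5}\right) - \frac{5}{3} = \frac{4}{5} - \frac{5}{3} = - \frac{13}{15} \approx -0.86667$)
$C{\left(S,c \right)} = -18$ ($C{\left(S,c \right)} = 6 \left(2 - 5\right) = 6 \left(-3\right) = -18$)
$\left(96 + 70\right) C{\left(n,D{\left(3 \right)} \right)} = \left(96 + 70\right) \left(-18\right) = 166 \left(-18\right) = -2988$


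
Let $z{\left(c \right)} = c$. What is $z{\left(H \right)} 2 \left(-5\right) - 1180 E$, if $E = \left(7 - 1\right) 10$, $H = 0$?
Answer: $-70800$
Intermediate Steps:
$E = 60$ ($E = 6 \cdot 10 = 60$)
$z{\left(H \right)} 2 \left(-5\right) - 1180 E = 0 \cdot 2 \left(-5\right) - 70800 = 0 \left(-5\right) - 70800 = 0 - 70800 = -70800$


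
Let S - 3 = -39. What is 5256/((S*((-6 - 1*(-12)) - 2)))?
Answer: -73/2 ≈ -36.500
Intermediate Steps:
S = -36 (S = 3 - 39 = -36)
5256/((S*((-6 - 1*(-12)) - 2))) = 5256/((-36*((-6 - 1*(-12)) - 2))) = 5256/((-36*((-6 + 12) - 2))) = 5256/((-36*(6 - 2))) = 5256/((-36*4)) = 5256/(-144) = 5256*(-1/144) = -73/2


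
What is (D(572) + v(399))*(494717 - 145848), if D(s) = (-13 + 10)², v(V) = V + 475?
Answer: 308051327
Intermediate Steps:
v(V) = 475 + V
D(s) = 9 (D(s) = (-3)² = 9)
(D(572) + v(399))*(494717 - 145848) = (9 + (475 + 399))*(494717 - 145848) = (9 + 874)*348869 = 883*348869 = 308051327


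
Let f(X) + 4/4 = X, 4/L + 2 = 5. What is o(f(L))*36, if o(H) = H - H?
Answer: 0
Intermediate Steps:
L = 4/3 (L = 4/(-2 + 5) = 4/3 ≈ 1.3333)
f(X) = -1 + X
o(H) = 0
o(f(L))*36 = 0*36 = 0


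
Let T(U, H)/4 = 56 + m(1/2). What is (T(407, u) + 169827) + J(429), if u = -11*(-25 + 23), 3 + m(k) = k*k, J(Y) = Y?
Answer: 170469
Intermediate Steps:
m(k) = -3 + k**2 (m(k) = -3 + k*k = -3 + k**2)
u = 22 (u = -11*(-2) = 22)
T(U, H) = 213 (T(U, H) = 4*(56 + (-3 + (1/2)**2)) = 4*(56 + (-3 + 1/4)) = 4*(56 - 11/4) = 4*(213/4) = 213)
(T(407, u) + 169827) + J(429) = (213 + 169827) + 429 = 170040 + 429 = 170469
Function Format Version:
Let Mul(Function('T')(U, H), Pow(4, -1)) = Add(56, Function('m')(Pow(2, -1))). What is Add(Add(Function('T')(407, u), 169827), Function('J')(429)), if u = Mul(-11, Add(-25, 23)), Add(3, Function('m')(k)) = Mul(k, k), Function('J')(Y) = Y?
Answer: 170469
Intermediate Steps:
Function('m')(k) = Add(-3, Pow(k, 2)) (Function('m')(k) = Add(-3, Mul(k, k)) = Add(-3, Pow(k, 2)))
u = 22 (u = Mul(-11, -2) = 22)
Function('T')(U, H) = 213 (Function('T')(U, H) = Mul(4, Add(56, Add(-3, Pow(Pow(2, -1), 2)))) = Mul(4, Add(56, Add(-3, Pow(Rational(1, 2), 2)))) = Mul(4, Add(56, Add(-3, Rational(1, 4)))) = Mul(4, Add(56, Rational(-11, 4))) = Mul(4, Rational(213, 4)) = 213)
Add(Add(Function('T')(407, u), 169827), Function('J')(429)) = Add(Add(213, 169827), 429) = Add(170040, 429) = 170469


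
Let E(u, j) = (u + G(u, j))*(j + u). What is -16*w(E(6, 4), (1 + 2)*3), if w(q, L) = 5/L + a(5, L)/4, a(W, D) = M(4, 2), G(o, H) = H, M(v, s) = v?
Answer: -224/9 ≈ -24.889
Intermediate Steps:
a(W, D) = 4
E(u, j) = (j + u)² (E(u, j) = (u + j)*(j + u) = (j + u)*(j + u) = (j + u)²)
w(q, L) = 1 + 5/L (w(q, L) = 5/L + 4/4 = 5/L + 4*(¼) = 5/L + 1 = 1 + 5/L)
-16*w(E(6, 4), (1 + 2)*3) = -16*(5 + (1 + 2)*3)/((1 + 2)*3) = -16*(5 + 3*3)/(3*3) = -16*(5 + 9)/9 = -16*14/9 = -224/9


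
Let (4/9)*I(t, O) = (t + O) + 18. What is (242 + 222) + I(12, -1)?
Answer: 2117/4 ≈ 529.25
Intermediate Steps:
I(t, O) = 81/2 + 9*O/4 + 9*t/4 (I(t, O) = 9*((t + O) + 18)/4 = 9*((O + t) + 18)/4 = 9*(18 + O + t)/4 = 81/2 + 9*O/4 + 9*t/4)
(242 + 222) + I(12, -1) = (242 + 222) + (81/2 + (9/4)*(-1) + (9/4)*12) = 464 + (81/2 - 9/4 + 27) = 464 + 261/4 = 2117/4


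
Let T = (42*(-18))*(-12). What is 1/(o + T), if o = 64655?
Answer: 1/73727 ≈ 1.3564e-5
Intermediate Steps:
T = 9072 (T = -756*(-12) = 9072)
1/(o + T) = 1/(64655 + 9072) = 1/73727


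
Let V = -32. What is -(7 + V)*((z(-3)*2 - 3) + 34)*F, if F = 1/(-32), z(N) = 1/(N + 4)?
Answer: -825/32 ≈ -25.781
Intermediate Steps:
z(N) = 1/(4 + N)
F = -1/32 ≈ -0.031250
-(7 + V)*((z(-3)*2 - 3) + 34)*F = -(7 - 32)*((2/(4 - 3) - 3) + 34)*(-1)/32 = -(-25*((2/1 - 3) + 34))*(-1)/32 = -(-25*((1*2 - 3) + 34))*(-1)/32 = -(-25*((2 - 3) + 34))*(-1)/32 = -(-25*(-1 + 34))*(-1)/32 = -(-25*33)*(-1)/32 = -(-825)*(-1)/32 = -1*825/32 = -825/32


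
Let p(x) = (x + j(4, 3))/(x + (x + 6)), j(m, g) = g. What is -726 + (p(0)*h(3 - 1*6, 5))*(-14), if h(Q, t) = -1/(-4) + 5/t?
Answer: -2939/4 ≈ -734.75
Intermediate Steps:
p(x) = (3 + x)/(6 + 2*x) (p(x) = (x + 3)/(x + (x + 6)) = (3 + x)/(x + (6 + x)) = (3 + x)/(6 + 2*x))
h(Q, t) = ¼ + 5/t (h(Q, t) = -1*(-¼) + 5/t = ¼ + 5/t)
-726 + (p(0)*h(3 - 1*6, 5))*(-14) = -726 + (((¼)*(20 + 5)/5)/2)*(-14) = -726 + (((¼)*(⅕)*25)/2)*(-14) = -726 + ((½)*(5/4))*(-14) = -726 + (5/8)*(-14) = -726 - 35/4 = -2939/4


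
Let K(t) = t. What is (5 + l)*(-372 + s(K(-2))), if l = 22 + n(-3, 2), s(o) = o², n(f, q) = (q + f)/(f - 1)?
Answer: -10028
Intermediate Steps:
n(f, q) = (f + q)/(-1 + f)
l = 89/4 (l = 22 + (-3 + 2)/(-1 - 3) = 22 - 1/(-4) = 22 - ¼*(-1) = 22 + ¼ = 89/4 ≈ 22.250)
(5 + l)*(-372 + s(K(-2))) = (5 + 89/4)*(-372 + (-2)²) = 109*(-372 + 4)/4 = (109/4)*(-368) = -10028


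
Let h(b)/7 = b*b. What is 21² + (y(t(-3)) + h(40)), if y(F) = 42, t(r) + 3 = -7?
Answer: 11683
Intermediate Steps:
t(r) = -10 (t(r) = -3 - 7 = -10)
h(b) = 7*b² (h(b) = 7*(b*b) = 7*b²)
21² + (y(t(-3)) + h(40)) = 21² + (42 + 7*40²) = 441 + (42 + 7*1600) = 441 + (42 + 11200) = 441 + 11242 = 11683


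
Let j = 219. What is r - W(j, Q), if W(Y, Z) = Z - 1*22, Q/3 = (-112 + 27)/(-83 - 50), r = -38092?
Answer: -5063565/133 ≈ -38072.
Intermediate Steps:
Q = 255/133 (Q = 3*((-112 + 27)/(-83 - 50)) = 3*(-85/(-133)) = 3*(-85*(-1/133)) = 3*(85/133) = 255/133 ≈ 1.9173)
W(Y, Z) = -22 + Z (W(Y, Z) = Z - 22 = -22 + Z)
r - W(j, Q) = -38092 - (-22 + 255/133) = -38092 - 1*(-2671/133) = -38092 + 2671/133 = -5063565/133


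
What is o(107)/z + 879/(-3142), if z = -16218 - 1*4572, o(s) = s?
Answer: -4652651/16330545 ≈ -0.28490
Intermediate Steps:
z = -20790 (z = -16218 - 4572 = -20790)
o(107)/z + 879/(-3142) = 107/(-20790) + 879/(-3142) = 107*(-1/20790) + 879*(-1/3142) = -107/20790 - 879/3142 = -4652651/16330545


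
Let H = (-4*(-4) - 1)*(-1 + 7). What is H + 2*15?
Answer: 120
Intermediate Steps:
H = 90 (H = (16 - 1)*6 = 15*6 = 90)
H + 2*15 = 90 + 2*15 = 90 + 30 = 120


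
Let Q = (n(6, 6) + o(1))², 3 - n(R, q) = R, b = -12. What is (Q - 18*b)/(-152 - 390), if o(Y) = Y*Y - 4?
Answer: -126/271 ≈ -0.46494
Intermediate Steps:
n(R, q) = 3 - R
o(Y) = -4 + Y² (o(Y) = Y² - 4 = -4 + Y²)
Q = 36 (Q = ((3 - 1*6) + (-4 + 1²))² = ((3 - 6) + (-4 + 1))² = (-3 - 3)² = (-6)² = 36)
(Q - 18*b)/(-152 - 390) = (36 - 18*(-12))/(-152 - 390) = (36 + 216)/(-542) = 252*(-1/542) = -126/271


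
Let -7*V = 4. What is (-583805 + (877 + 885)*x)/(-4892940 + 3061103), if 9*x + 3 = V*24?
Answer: 4109541/12822859 ≈ 0.32049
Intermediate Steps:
V = -4/7 (V = -1/7*4 = -4/7 ≈ -0.57143)
x = -13/7 (x = -1/3 + (-4/7*24)/9 = -1/3 + (1/9)*(-96/7) = -1/3 - 32/21 = -13/7 ≈ -1.8571)
(-583805 + (877 + 885)*x)/(-4892940 + 3061103) = (-583805 + (877 + 885)*(-13/7))/(-4892940 + 3061103) = (-583805 + 1762*(-13/7))/(-1831837) = (-583805 - 22906/7)*(-1/1831837) = -4109541/7*(-1/1831837) = 4109541/12822859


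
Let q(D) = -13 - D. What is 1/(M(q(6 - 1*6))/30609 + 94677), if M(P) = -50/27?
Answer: 826443/78245143861 ≈ 1.0562e-5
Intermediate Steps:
M(P) = -50/27 (M(P) = -50*1/27 = -50/27)
1/(M(q(6 - 1*6))/30609 + 94677) = 1/(-50/27/30609 + 94677) = 1/(-50/27*1/30609 + 94677) = 1/(-50/826443 + 94677) = 1/(78245143861/826443) = 826443/78245143861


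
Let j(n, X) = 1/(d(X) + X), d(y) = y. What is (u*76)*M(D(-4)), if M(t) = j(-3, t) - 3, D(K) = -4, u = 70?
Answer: -16625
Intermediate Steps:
j(n, X) = 1/(2*X) (j(n, X) = 1/(X + X) = 1/(2*X))
M(t) = -3 + 1/(2*t) (M(t) = 1/(2*t) - 3 = -3 + 1/(2*t))
(u*76)*M(D(-4)) = (70*76)*(-3 + (½)/(-4)) = 5320*(-3 + (½)*(-¼)) = 5320*(-3 - ⅛) = 5320*(-25/8) = -16625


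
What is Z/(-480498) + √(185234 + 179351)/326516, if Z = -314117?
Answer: 314117/480498 + √364585/326516 ≈ 0.65558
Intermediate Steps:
Z/(-480498) + √(185234 + 179351)/326516 = -314117/(-480498) + √(185234 + 179351)/326516 = -314117*(-1/480498) + √364585*(1/326516) = 314117/480498 + √364585/326516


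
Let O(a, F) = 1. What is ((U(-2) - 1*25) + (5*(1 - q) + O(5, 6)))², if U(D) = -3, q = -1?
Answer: 289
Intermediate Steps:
((U(-2) - 1*25) + (5*(1 - q) + O(5, 6)))² = ((-3 - 1*25) + (5*(1 - 1*(-1)) + 1))² = ((-3 - 25) + (5*(1 + 1) + 1))² = (-28 + (5*2 + 1))² = (-28 + (10 + 1))² = (-28 + 11)² = (-17)² = 289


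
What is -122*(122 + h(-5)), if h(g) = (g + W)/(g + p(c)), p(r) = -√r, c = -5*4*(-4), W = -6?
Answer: -14762 - 488*√5/5 ≈ -14980.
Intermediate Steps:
c = 80 (c = -20*(-4) = 80)
h(g) = (-6 + g)/(g - 4*√5) (h(g) = (g - 6)/(g - √80) = (-6 + g)/(g - 4*√5))
-122*(122 + h(-5)) = -122*(122 + (-6 - 5)/(-5 - 4*√5)) = -122*(122 - 11/(-5 - 4*√5)) = -14884 + 1342/(-5 - 4*√5)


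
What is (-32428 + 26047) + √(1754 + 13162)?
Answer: -6381 + 2*√3729 ≈ -6258.9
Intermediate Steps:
(-32428 + 26047) + √(1754 + 13162) = -6381 + √14916 = -6381 + 2*√3729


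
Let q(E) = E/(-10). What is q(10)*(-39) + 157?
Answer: 196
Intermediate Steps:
q(E) = -E/10 (q(E) = E*(-⅒) = -E/10)
q(10)*(-39) + 157 = -⅒*10*(-39) + 157 = -1*(-39) + 157 = 39 + 157 = 196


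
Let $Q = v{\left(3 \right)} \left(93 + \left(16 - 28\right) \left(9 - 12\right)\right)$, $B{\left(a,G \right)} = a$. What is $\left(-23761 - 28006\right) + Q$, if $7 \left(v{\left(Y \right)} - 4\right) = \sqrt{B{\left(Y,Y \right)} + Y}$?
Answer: $-51251 + \frac{129 \sqrt{6}}{7} \approx -51206.0$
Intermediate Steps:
$v{\left(Y \right)} = 4 + \frac{\sqrt{2} \sqrt{Y}}{7}$ ($v{\left(Y \right)} = 4 + \frac{\sqrt{Y + Y}}{7} = 4 + \frac{\sqrt{2 Y}}{7} = 4 + \frac{\sqrt{2} \sqrt{Y}}{7}$)
$Q = 516 + \frac{129 \sqrt{6}}{7}$ ($Q = \left(4 + \frac{\sqrt{2} \sqrt{3}}{7}\right) \left(93 + \left(16 - 28\right) \left(9 - 12\right)\right) = \left(4 + \frac{\sqrt{6}}{7}\right) \left(93 - -36\right) = \left(4 + \frac{\sqrt{6}}{7}\right) \left(93 + 36\right) = \left(4 + \frac{\sqrt{6}}{7}\right) 129 = 516 + \frac{129 \sqrt{6}}{7} \approx 561.14$)
$\left(-23761 - 28006\right) + Q = \left(-23761 - 28006\right) + \left(516 + \frac{129 \sqrt{6}}{7}\right) = -51767 + \left(516 + \frac{129 \sqrt{6}}{7}\right) = -51251 + \frac{129 \sqrt{6}}{7}$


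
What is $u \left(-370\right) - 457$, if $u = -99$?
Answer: $36173$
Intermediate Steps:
$u \left(-370\right) - 457 = \left(-99\right) \left(-370\right) - 457 = 36630 - 457 = 36173$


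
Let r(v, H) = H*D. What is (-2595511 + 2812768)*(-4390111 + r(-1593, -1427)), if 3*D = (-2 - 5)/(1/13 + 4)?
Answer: -50541060198848/53 ≈ -9.5360e+11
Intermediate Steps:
D = -91/159 (D = ((-2 - 5)/(1/13 + 4))/3 = (-7/(1/13 + 4))/3 = (-7/53/13)/3 = (-7*13/53)/3 = (⅓)*(-91/53) = -91/159 ≈ -0.57233)
r(v, H) = -91*H/159 (r(v, H) = H*(-91/159) = -91*H/159)
(-2595511 + 2812768)*(-4390111 + r(-1593, -1427)) = (-2595511 + 2812768)*(-4390111 - 91/159*(-1427)) = 217257*(-4390111 + 129857/159) = 217257*(-697897792/159) = -50541060198848/53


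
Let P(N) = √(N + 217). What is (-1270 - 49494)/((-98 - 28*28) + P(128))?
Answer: 14924616/259193 + 50764*√345/777579 ≈ 58.794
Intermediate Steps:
P(N) = √(217 + N)
(-1270 - 49494)/((-98 - 28*28) + P(128)) = (-1270 - 49494)/((-98 - 28*28) + √(217 + 128)) = -50764/((-98 - 784) + √345) = -50764/(-882 + √345)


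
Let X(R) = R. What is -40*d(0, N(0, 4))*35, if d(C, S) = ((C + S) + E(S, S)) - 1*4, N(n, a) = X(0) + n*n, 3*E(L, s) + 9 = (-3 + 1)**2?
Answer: 23800/3 ≈ 7933.3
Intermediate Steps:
E(L, s) = -5/3 (E(L, s) = -3 + (-3 + 1)**2/3 = -3 + (1/3)*(-2)**2 = -3 + (1/3)*4 = -3 + 4/3 = -5/3)
N(n, a) = n**2 (N(n, a) = 0 + n*n = 0 + n**2 = n**2)
d(C, S) = -17/3 + C + S (d(C, S) = ((C + S) - 5/3) - 1*4 = (-5/3 + C + S) - 4 = -17/3 + C + S)
-40*d(0, N(0, 4))*35 = -40*(-17/3 + 0 + 0**2)*35 = -40*(-17/3 + 0 + 0)*35 = -40*(-17/3)*35 = (680/3)*35 = 23800/3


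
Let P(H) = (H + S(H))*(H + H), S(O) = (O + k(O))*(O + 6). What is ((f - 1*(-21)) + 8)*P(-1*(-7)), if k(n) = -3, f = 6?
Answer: 28910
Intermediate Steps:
S(O) = (-3 + O)*(6 + O) (S(O) = (O - 3)*(O + 6) = (-3 + O)*(6 + O))
P(H) = 2*H*(-18 + H² + 4*H) (P(H) = (H + (-18 + H² + 3*H))*(H + H) = (-18 + H² + 4*H)*(2*H) = 2*H*(-18 + H² + 4*H))
((f - 1*(-21)) + 8)*P(-1*(-7)) = ((6 - 1*(-21)) + 8)*(2*(-1*(-7))*(-18 + (-1*(-7))² + 4*(-1*(-7)))) = ((6 + 21) + 8)*(2*7*(-18 + 7² + 4*7)) = (27 + 8)*(2*7*(-18 + 49 + 28)) = 35*(2*7*59) = 35*826 = 28910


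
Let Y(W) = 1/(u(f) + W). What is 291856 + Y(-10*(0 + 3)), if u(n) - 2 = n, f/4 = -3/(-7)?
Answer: 53701497/184 ≈ 2.9186e+5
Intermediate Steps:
f = 12/7 (f = 4*(-3/(-7)) = 4*(-3*(-⅐)) = 4*(3/7) = 12/7 ≈ 1.7143)
u(n) = 2 + n
Y(W) = 1/(26/7 + W) (Y(W) = 1/((2 + 12/7) + W) = 1/(26/7 + W))
291856 + Y(-10*(0 + 3)) = 291856 + 7/(26 + 7*(-10*(0 + 3))) = 291856 + 7/(26 + 7*(-10*3)) = 291856 + 7/(26 + 7*(-30)) = 291856 + 7/(26 - 210) = 291856 + 7/(-184) = 291856 + 7*(-1/184) = 291856 - 7/184 = 53701497/184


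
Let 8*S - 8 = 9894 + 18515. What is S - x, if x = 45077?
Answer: -332199/8 ≈ -41525.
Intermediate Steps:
S = 28417/8 (S = 1 + (9894 + 18515)/8 = 1 + (⅛)*28409 = 1 + 28409/8 = 28417/8 ≈ 3552.1)
S - x = 28417/8 - 1*45077 = 28417/8 - 45077 = -332199/8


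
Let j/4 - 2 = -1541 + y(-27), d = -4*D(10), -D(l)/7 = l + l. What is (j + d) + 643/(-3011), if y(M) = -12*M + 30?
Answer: -12586623/3011 ≈ -4180.2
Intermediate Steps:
D(l) = -14*l (D(l) = -7*(l + l) = -14*l)
y(M) = 30 - 12*M
d = 560 (d = -(-56)*10 = -4*(-140) = 560)
j = -4740 (j = 8 + 4*(-1541 + (30 - 12*(-27))) = 8 + 4*(-1541 + (30 + 324)) = 8 + 4*(-1541 + 354) = 8 + 4*(-1187) = 8 - 4748 = -4740)
(j + d) + 643/(-3011) = (-4740 + 560) + 643/(-3011) = -4180 + 643*(-1/3011) = -4180 - 643/3011 = -12586623/3011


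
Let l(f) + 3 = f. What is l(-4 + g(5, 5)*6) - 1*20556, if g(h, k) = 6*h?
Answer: -20383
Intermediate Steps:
l(f) = -3 + f
l(-4 + g(5, 5)*6) - 1*20556 = (-3 + (-4 + (6*5)*6)) - 1*20556 = (-3 + (-4 + 30*6)) - 20556 = (-3 + (-4 + 180)) - 20556 = (-3 + 176) - 20556 = 173 - 20556 = -20383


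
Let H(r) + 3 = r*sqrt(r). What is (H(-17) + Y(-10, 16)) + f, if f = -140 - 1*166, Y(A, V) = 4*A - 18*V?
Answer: -637 - 17*I*sqrt(17) ≈ -637.0 - 70.093*I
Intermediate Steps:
H(r) = -3 + r**(3/2) (H(r) = -3 + r*sqrt(r) = -3 + r**(3/2))
Y(A, V) = -18*V + 4*A
f = -306 (f = -140 - 166 = -306)
(H(-17) + Y(-10, 16)) + f = ((-3 + (-17)**(3/2)) + (-18*16 + 4*(-10))) - 306 = ((-3 - 17*I*sqrt(17)) + (-288 - 40)) - 306 = ((-3 - 17*I*sqrt(17)) - 328) - 306 = (-331 - 17*I*sqrt(17)) - 306 = -637 - 17*I*sqrt(17)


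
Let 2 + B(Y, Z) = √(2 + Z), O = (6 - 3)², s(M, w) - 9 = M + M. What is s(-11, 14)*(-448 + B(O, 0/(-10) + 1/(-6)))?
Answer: 5850 - 13*√66/6 ≈ 5832.4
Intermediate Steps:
s(M, w) = 9 + 2*M (s(M, w) = 9 + (M + M) = 9 + 2*M)
O = 9 (O = 3² = 9)
B(Y, Z) = -2 + √(2 + Z)
s(-11, 14)*(-448 + B(O, 0/(-10) + 1/(-6))) = (9 + 2*(-11))*(-448 + (-2 + √(2 + (0/(-10) + 1/(-6))))) = (9 - 22)*(-448 + (-2 + √(2 + (0*(-⅒) + 1*(-⅙))))) = -13*(-448 + (-2 + √(2 + (0 - ⅙)))) = -13*(-448 + (-2 + √(2 - ⅙))) = -13*(-448 + (-2 + √(11/6))) = -13*(-448 + (-2 + √66/6)) = -13*(-450 + √66/6) = 5850 - 13*√66/6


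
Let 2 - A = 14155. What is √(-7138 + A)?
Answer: I*√21291 ≈ 145.91*I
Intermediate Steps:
A = -14153 (A = 2 - 1*14155 = 2 - 14155 = -14153)
√(-7138 + A) = √(-7138 - 14153) = √(-21291) = I*√21291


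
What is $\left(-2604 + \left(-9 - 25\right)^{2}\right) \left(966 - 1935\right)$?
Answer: $1403112$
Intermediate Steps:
$\left(-2604 + \left(-9 - 25\right)^{2}\right) \left(966 - 1935\right) = \left(-2604 + \left(-34\right)^{2}\right) \left(-969\right) = \left(-2604 + 1156\right) \left(-969\right) = \left(-1448\right) \left(-969\right) = 1403112$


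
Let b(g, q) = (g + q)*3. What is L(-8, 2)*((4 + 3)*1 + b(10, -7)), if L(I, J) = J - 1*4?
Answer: -32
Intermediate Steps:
L(I, J) = -4 + J (L(I, J) = J - 4 = -4 + J)
b(g, q) = 3*g + 3*q
L(-8, 2)*((4 + 3)*1 + b(10, -7)) = (-4 + 2)*((4 + 3)*1 + (3*10 + 3*(-7))) = -2*(7*1 + (30 - 21)) = -2*(7 + 9) = -2*16 = -32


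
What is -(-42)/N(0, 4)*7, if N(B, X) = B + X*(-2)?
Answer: -147/4 ≈ -36.750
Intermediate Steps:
N(B, X) = B - 2*X
-(-42)/N(0, 4)*7 = -(-42)/(0 - 2*4)*7 = -(-42)/(0 - 8)*7 = -(-42)/(-8)*7 = -(-42)*(-1)/8*7 = -6*7/8*7 = -21/4*7 = -147/4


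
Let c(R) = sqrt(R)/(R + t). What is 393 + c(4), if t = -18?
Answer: 2750/7 ≈ 392.86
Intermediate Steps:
c(R) = sqrt(R)/(-18 + R) (c(R) = sqrt(R)/(R - 18) = sqrt(R)/(-18 + R))
393 + c(4) = 393 + sqrt(4)/(-18 + 4) = 393 + 2/(-14) = 393 + 2*(-1/14) = 393 - 1/7 = 2750/7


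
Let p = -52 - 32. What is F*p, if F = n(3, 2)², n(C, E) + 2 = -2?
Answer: -1344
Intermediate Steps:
p = -84
n(C, E) = -4 (n(C, E) = -2 - 2 = -4)
F = 16 (F = (-4)² = 16)
F*p = 16*(-84) = -1344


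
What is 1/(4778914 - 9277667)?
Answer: -1/4498753 ≈ -2.2228e-7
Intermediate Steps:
1/(4778914 - 9277667) = 1/(-4498753) = -1/4498753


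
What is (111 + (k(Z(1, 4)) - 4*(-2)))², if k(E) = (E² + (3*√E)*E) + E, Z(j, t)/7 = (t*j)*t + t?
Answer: 419075881 + 33363120*√35 ≈ 6.1646e+8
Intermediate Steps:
Z(j, t) = 7*t + 7*j*t² (Z(j, t) = 7*((t*j)*t + t) = 7*((j*t)*t + t) = 7*(j*t² + t) = 7*(t + j*t²) = 7*t + 7*j*t²)
k(E) = E + E² + 3*E^(3/2) (k(E) = (E² + 3*E^(3/2)) + E = E + E² + 3*E^(3/2))
(111 + (k(Z(1, 4)) - 4*(-2)))² = (111 + ((7*4*(1 + 1*4) + (7*4*(1 + 1*4))² + 3*(7*4*(1 + 1*4))^(3/2)) - 4*(-2)))² = (111 + ((7*4*(1 + 4) + (7*4*(1 + 4))² + 3*(7*4*(1 + 4))^(3/2)) - 1*(-8)))² = (111 + ((7*4*5 + (7*4*5)² + 3*(7*4*5)^(3/2)) + 8))² = (111 + ((140 + 140² + 3*140^(3/2)) + 8))² = (111 + ((140 + 19600 + 3*(280*√35)) + 8))² = (111 + ((140 + 19600 + 840*√35) + 8))² = (111 + ((19740 + 840*√35) + 8))² = (111 + (19748 + 840*√35))² = (19859 + 840*√35)²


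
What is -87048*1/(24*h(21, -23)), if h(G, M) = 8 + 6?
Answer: -3627/14 ≈ -259.07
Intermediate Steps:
h(G, M) = 14
-87048*1/(24*h(21, -23)) = -87048/(24*14) = -87048/336 = -87048*1/336 = -3627/14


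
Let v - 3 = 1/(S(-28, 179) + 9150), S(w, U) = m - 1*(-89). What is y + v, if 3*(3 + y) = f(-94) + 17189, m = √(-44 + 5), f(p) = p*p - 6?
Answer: 740320003919/85359160 - I*√39/85359160 ≈ 8673.0 - 7.3161e-8*I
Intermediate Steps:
f(p) = -6 + p² (f(p) = p² - 6 = -6 + p²)
m = I*√39 (m = √(-39) = I*√39 ≈ 6.245*I)
y = 8670 (y = -3 + ((-6 + (-94)²) + 17189)/3 = -3 + ((-6 + 8836) + 17189)/3 = -3 + (8830 + 17189)/3 = -3 + (⅓)*26019 = -3 + 8673 = 8670)
S(w, U) = 89 + I*√39 (S(w, U) = I*√39 - 1*(-89) = I*√39 + 89 = 89 + I*√39)
v = 3 + 1/(9239 + I*√39) (v = 3 + 1/((89 + I*√39) + 9150) = 3 + 1/(9239 + I*√39) ≈ 3.0001 - 7.3161e-8*I)
y + v = 8670 + (256086719/85359160 - I*√39/85359160) = 740320003919/85359160 - I*√39/85359160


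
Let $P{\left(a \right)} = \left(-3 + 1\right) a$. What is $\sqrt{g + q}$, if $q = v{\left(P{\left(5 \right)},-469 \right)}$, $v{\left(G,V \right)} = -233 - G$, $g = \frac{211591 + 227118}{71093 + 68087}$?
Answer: $\frac{i \sqrt{1064672406645}}{69590} \approx 14.827 i$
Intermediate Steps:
$P{\left(a \right)} = - 2 a$
$g = \frac{438709}{139180} \approx 3.1521$
$q = -223$ ($q = -233 - \left(-2\right) 5 = -233 - -10 = -233 + 10 = -223$)
$\sqrt{g + q} = \sqrt{\frac{438709}{139180} - 223} = \sqrt{- \frac{30598431}{139180}} = \frac{i \sqrt{1064672406645}}{69590}$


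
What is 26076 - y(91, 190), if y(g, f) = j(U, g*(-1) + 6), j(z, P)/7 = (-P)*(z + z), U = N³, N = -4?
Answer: 102236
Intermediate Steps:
U = -64 (U = (-4)³ = -64)
j(z, P) = -14*P*z (j(z, P) = 7*((-P)*(z + z)) = 7*((-P)*(2*z)) = 7*(-2*P*z) = -14*P*z)
y(g, f) = 5376 - 896*g (y(g, f) = -14*(g*(-1) + 6)*(-64) = -14*(-g + 6)*(-64) = -14*(6 - g)*(-64) = 5376 - 896*g)
26076 - y(91, 190) = 26076 - (5376 - 896*91) = 26076 - (5376 - 81536) = 26076 - 1*(-76160) = 26076 + 76160 = 102236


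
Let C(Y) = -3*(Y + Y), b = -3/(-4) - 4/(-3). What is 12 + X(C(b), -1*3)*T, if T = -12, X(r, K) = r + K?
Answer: 198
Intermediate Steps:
b = 25/12 (b = -3*(-¼) - 4*(-⅓) = ¾ + 4/3 = 25/12 ≈ 2.0833)
C(Y) = -6*Y
X(r, K) = K + r
12 + X(C(b), -1*3)*T = 12 + (-1*3 - 6*25/12)*(-12) = 12 + (-3 - 25/2)*(-12) = 12 - 31/2*(-12) = 12 + 186 = 198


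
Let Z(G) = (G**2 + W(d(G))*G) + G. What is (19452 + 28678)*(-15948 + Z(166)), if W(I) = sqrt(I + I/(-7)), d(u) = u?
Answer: 566682620 + 15979160*sqrt(1743)/7 ≈ 6.6199e+8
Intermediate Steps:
W(I) = sqrt(42)*sqrt(I)/7 (W(I) = sqrt(I + I*(-1/7)) = sqrt(I - I/7) = sqrt(6*I/7) = sqrt(42)*sqrt(I)/7)
Z(G) = G + G**2 + sqrt(42)*G**(3/2)/7 (Z(G) = (G**2 + (sqrt(42)*sqrt(G)/7)*G) + G = (G**2 + sqrt(42)*G**(3/2)/7) + G = G + G**2 + sqrt(42)*G**(3/2)/7)
(19452 + 28678)*(-15948 + Z(166)) = (19452 + 28678)*(-15948 + (166 + 166**2 + sqrt(42)*166**(3/2)/7)) = 48130*(-15948 + (166 + 27556 + sqrt(42)*(166*sqrt(166))/7)) = 48130*(-15948 + (166 + 27556 + 332*sqrt(1743)/7)) = 48130*(-15948 + (27722 + 332*sqrt(1743)/7)) = 48130*(11774 + 332*sqrt(1743)/7) = 566682620 + 15979160*sqrt(1743)/7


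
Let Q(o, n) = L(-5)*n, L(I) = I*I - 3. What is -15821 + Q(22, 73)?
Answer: -14215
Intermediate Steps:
L(I) = -3 + I² (L(I) = I² - 3 = -3 + I²)
Q(o, n) = 22*n (Q(o, n) = (-3 + (-5)²)*n = (-3 + 25)*n = 22*n)
-15821 + Q(22, 73) = -15821 + 22*73 = -15821 + 1606 = -14215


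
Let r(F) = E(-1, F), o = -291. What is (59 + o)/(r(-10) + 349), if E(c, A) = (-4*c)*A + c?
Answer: -58/77 ≈ -0.75325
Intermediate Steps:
E(c, A) = c - 4*A*c (E(c, A) = -4*A*c + c = c - 4*A*c)
r(F) = -1 + 4*F (r(F) = -(1 - 4*F) = -1 + 4*F)
(59 + o)/(r(-10) + 349) = (59 - 291)/((-1 + 4*(-10)) + 349) = -232/((-1 - 40) + 349) = -232/(-41 + 349) = -232/308 = -232*1/308 = -58/77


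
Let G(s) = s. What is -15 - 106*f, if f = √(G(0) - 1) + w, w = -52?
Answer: 5497 - 106*I ≈ 5497.0 - 106.0*I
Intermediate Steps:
f = -52 + I (f = √(0 - 1) - 52 = √(-1) - 52 = I - 52 = -52 + I ≈ -52.0 + 1.0*I)
-15 - 106*f = -15 - 106*(-52 + I) = -15 + (5512 - 106*I) = 5497 - 106*I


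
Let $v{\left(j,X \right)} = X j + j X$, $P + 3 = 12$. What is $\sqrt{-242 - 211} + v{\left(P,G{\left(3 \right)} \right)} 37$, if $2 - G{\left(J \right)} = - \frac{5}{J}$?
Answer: $2442 + i \sqrt{453} \approx 2442.0 + 21.284 i$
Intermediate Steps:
$P = 9$ ($P = -3 + 12 = 9$)
$G{\left(J \right)} = 2 + \frac{5}{J}$ ($G{\left(J \right)} = 2 - - \frac{5}{J} = 2 + \frac{5}{J}$)
$v{\left(j,X \right)} = 2 X j$ ($v{\left(j,X \right)} = X j + X j = 2 X j$)
$\sqrt{-242 - 211} + v{\left(P,G{\left(3 \right)} \right)} 37 = \sqrt{-242 - 211} + 2 \left(2 + \frac{5}{3}\right) 9 \cdot 37 = \sqrt{-453} + 2 \left(2 + 5 \cdot \frac{1}{3}\right) 9 \cdot 37 = i \sqrt{453} + 2 \left(2 + \frac{5}{3}\right) 9 \cdot 37 = i \sqrt{453} + 2 \cdot \frac{11}{3} \cdot 9 \cdot 37 = i \sqrt{453} + 66 \cdot 37 = i \sqrt{453} + 2442 = 2442 + i \sqrt{453}$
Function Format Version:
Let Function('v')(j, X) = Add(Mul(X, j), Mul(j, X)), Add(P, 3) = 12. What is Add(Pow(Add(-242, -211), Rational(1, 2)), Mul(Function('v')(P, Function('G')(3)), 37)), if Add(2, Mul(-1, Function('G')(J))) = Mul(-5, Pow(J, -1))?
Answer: Add(2442, Mul(I, Pow(453, Rational(1, 2)))) ≈ Add(2442.0, Mul(21.284, I))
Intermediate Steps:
P = 9 (P = Add(-3, 12) = 9)
Function('G')(J) = Add(2, Mul(5, Pow(J, -1))) (Function('G')(J) = Add(2, Mul(-1, Mul(-5, Pow(J, -1)))) = Add(2, Mul(5, Pow(J, -1))))
Function('v')(j, X) = Mul(2, X, j) (Function('v')(j, X) = Add(Mul(X, j), Mul(X, j)) = Mul(2, X, j))
Add(Pow(Add(-242, -211), Rational(1, 2)), Mul(Function('v')(P, Function('G')(3)), 37)) = Add(Pow(Add(-242, -211), Rational(1, 2)), Mul(Mul(2, Add(2, Mul(5, Pow(3, -1))), 9), 37)) = Add(Pow(-453, Rational(1, 2)), Mul(Mul(2, Add(2, Mul(5, Rational(1, 3))), 9), 37)) = Add(Mul(I, Pow(453, Rational(1, 2))), Mul(Mul(2, Add(2, Rational(5, 3)), 9), 37)) = Add(Mul(I, Pow(453, Rational(1, 2))), Mul(Mul(2, Rational(11, 3), 9), 37)) = Add(Mul(I, Pow(453, Rational(1, 2))), Mul(66, 37)) = Add(Mul(I, Pow(453, Rational(1, 2))), 2442) = Add(2442, Mul(I, Pow(453, Rational(1, 2))))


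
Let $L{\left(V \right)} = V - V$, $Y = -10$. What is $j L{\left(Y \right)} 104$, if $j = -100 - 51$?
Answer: $0$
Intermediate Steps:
$L{\left(V \right)} = 0$
$j = -151$ ($j = -100 - 51 = -151$)
$j L{\left(Y \right)} 104 = \left(-151\right) 0 \cdot 104 = 0 \cdot 104 = 0$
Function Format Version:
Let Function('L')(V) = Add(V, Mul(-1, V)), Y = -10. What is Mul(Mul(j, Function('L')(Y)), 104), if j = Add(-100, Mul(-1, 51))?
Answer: 0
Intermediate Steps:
Function('L')(V) = 0
j = -151 (j = Add(-100, -51) = -151)
Mul(Mul(j, Function('L')(Y)), 104) = Mul(Mul(-151, 0), 104) = Mul(0, 104) = 0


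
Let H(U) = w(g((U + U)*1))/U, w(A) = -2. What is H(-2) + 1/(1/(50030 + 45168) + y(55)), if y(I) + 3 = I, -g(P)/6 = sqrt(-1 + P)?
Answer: 5045495/4950297 ≈ 1.0192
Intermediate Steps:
g(P) = -6*sqrt(-1 + P)
y(I) = -3 + I
H(U) = -2/U
H(-2) + 1/(1/(50030 + 45168) + y(55)) = -2/(-2) + 1/(1/(50030 + 45168) + (-3 + 55)) = -2*(-1/2) + 1/(1/95198 + 52) = 1 + 1/(1/95198 + 52) = 1 + 1/(4950297/95198) = 1 + 95198/4950297 = 5045495/4950297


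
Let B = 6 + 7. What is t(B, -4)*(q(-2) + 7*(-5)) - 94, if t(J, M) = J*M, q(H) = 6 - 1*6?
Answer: 1726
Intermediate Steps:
q(H) = 0 (q(H) = 6 - 6 = 0)
B = 13
t(B, -4)*(q(-2) + 7*(-5)) - 94 = (13*(-4))*(0 + 7*(-5)) - 94 = -52*(0 - 35) - 94 = -52*(-35) - 94 = 1820 - 94 = 1726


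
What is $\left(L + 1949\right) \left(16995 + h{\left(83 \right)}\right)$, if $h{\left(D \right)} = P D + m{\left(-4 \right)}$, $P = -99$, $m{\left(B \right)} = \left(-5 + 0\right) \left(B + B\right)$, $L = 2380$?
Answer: $38173122$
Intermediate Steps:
$m{\left(B \right)} = - 10 B$ ($m{\left(B \right)} = - 5 \cdot 2 B = - 10 B$)
$h{\left(D \right)} = 40 - 99 D$ ($h{\left(D \right)} = - 99 D - -40 = - 99 D + 40 = 40 - 99 D$)
$\left(L + 1949\right) \left(16995 + h{\left(83 \right)}\right) = \left(2380 + 1949\right) \left(16995 + \left(40 - 8217\right)\right) = 4329 \left(16995 + \left(40 - 8217\right)\right) = 4329 \left(16995 - 8177\right) = 4329 \cdot 8818 = 38173122$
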